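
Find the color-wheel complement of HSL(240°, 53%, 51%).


Complement = opposite side of color wheel = hue + 180°
H' = (240 + 180) mod 360 = 60°
S and L unchanged.
= HSL(60°, 53%, 51%)


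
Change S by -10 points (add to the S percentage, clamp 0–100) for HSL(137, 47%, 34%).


Original S = 47%
Adjustment = -10 percentage points
New S = 47 + (-10) = 37
Clamp to [0, 100] → 37
= HSL(137°, 37%, 34%)


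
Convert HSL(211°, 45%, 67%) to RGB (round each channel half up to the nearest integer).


H=211°, S=0.45, L=0.67
C = (1-|2L-1|)×S = (1-|0.34|)×0.45 = 0.297
H' = H/60 = 211/60 ≈ 3.5167; X = C×(1-|H' mod 2 - 1|) = 0.14355
m = L - C/2 = 0.67 - 0.1485 = 0.5215
Sector ⌊H'⌋ = 3 → (R',G',B') = (0.0, 0.14355, 0.297)
RGB = ((R'+m)×255, (G'+m)×255, (B'+m)×255) = (132.9825, 169.58775, 208.7175)
Round half up → RGB(133, 170, 209)


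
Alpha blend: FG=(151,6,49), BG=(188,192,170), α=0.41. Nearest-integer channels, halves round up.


C = α×F + (1-α)×B, with 1-α = 0.59
R: 0.41×151 + 0.59×188 = 61.91 + 110.92 = 172.83 → 173
G: 0.41×6 + 0.59×192 = 2.46 + 113.28 = 115.74 → 116
B: 0.41×49 + 0.59×170 = 20.09 + 100.30 = 120.39 → 120
= RGB(173, 116, 120)


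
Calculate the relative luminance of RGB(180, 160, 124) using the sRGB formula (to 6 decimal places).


Linearize each channel (sRGB transfer function): c = v/255; c_lin = c/12.92 if c ≤ 0.04045, else ((c+0.055)/1.055)^2.4
  R: 180/255 ≈ 0.705882 > 0.04045 → ((0.705882+0.055)/1.055)^2.4 ≈ 0.456411
  G: 160/255 ≈ 0.627451 > 0.04045 → ((0.627451+0.055)/1.055)^2.4 ≈ 0.351533
  B: 124/255 ≈ 0.486275 > 0.04045 → ((0.486275+0.055)/1.055)^2.4 ≈ 0.201556
R_lin = 0.456411, G_lin = 0.351533, B_lin = 0.201556
L = 0.2126×R + 0.7152×G + 0.0722×B
L = 0.2126×0.456411 + 0.7152×0.351533 + 0.0722×0.201556
L ≈ 0.363001


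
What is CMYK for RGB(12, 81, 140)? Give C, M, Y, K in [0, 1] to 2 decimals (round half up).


R'=12/255≈0.0471, G'=81/255≈0.3176, B'=140/255≈0.5490
K = 1 - max(R',G',B') = 1 - 140/255 = 115/255 = 0.45098… → 0.45
(1-R'-K)/(1-K) simplifies to (max-R)/max with max = 140:
C = (140-12)/140 = 128/140 = 0.91428… → 0.91
M = (140-81)/140 = 59/140 = 0.42142… → 0.42
Y = (140-140)/140 = 0/140 = 0 → 0.00
= CMYK(0.91, 0.42, 0.00, 0.45)


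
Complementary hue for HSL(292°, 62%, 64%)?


Complement = opposite side of color wheel = hue + 180°
H' = (292 + 180) mod 360 = 112°
S and L unchanged.
= HSL(112°, 62%, 64%)


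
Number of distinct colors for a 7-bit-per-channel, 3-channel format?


Total bits = 7 bits/channel × 3 channels = 21 bits
Distinct colors = 2^21
= 2,097,152 colors


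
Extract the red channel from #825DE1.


Color: #825DE1
R = 82 = 130
G = 5D = 93
B = E1 = 225
Red = 130


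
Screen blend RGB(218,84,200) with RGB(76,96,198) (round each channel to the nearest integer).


Screen: C = 255 - (255-A)×(255-B)/255, rounded to nearest integer
R: 255 - (255-218)×(255-76)/255 = 255 - 6623/255 ≈ 255 - 25.973 = 229.027 → 229
G: 255 - (255-84)×(255-96)/255 = 255 - 27189/255 ≈ 255 - 106.624 = 148.376 → 148
B: 255 - (255-200)×(255-198)/255 = 255 - 3135/255 ≈ 255 - 12.294 = 242.706 → 243
= RGB(229, 148, 243)


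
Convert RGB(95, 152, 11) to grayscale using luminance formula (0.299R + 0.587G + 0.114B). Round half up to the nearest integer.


Gray = 0.299×R + 0.587×G + 0.114×B
Gray = 0.299×95 + 0.587×152 + 0.114×11
Gray = 28.405 + 89.224 + 1.254
Gray = 118.883 → round half up → 119
Gray = 119


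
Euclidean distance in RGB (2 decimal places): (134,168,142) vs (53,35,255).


d = √[(R₁-R₂)² + (G₁-G₂)² + (B₁-B₂)²]
d = √[(134-53)² + (168-35)² + (142-255)²]
d = √[6561 + 17689 + 12769]
d = √37019
d ≈ 192.40


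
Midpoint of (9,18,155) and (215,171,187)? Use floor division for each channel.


Midpoint: each channel = ⌊(C₁+C₂)/2⌋
R: ⌊(9+215)/2⌋ = 112
G: ⌊(18+171)/2⌋ = 94
B: ⌊(155+187)/2⌋ = 171
= RGB(112, 94, 171)


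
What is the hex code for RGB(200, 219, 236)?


R = 200 → C8 (hex)
G = 219 → DB (hex)
B = 236 → EC (hex)
Hex = #C8DBEC


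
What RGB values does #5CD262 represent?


5C → 92 (R)
D2 → 210 (G)
62 → 98 (B)
= RGB(92, 210, 98)


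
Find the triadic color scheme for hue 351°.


Triadic: equally spaced at 120° intervals
H1 = 351°
H2 = (351 + 120) mod 360 = 111°
H3 = (351 + 240) mod 360 = 231°
Triadic = 351°, 111°, 231°


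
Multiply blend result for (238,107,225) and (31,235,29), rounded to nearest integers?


Multiply: C = A×B/255, rounded to nearest integer
R: 238×31/255 = 7378/255 ≈ 28.933 → 29
G: 107×235/255 = 25145/255 ≈ 98.608 → 99
B: 225×29/255 = 6525/255 ≈ 25.588 → 26
= RGB(29, 99, 26)


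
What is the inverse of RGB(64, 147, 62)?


Invert: (255-R, 255-G, 255-B)
R: 255-64 = 191
G: 255-147 = 108
B: 255-62 = 193
= RGB(191, 108, 193)


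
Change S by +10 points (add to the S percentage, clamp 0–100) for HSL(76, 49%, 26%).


Original S = 49%
Adjustment = +10 percentage points
New S = 49 + (10) = 59
Clamp to [0, 100] → 59
= HSL(76°, 59%, 26%)


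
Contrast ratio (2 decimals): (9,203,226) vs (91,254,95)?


Linearize each sRGB channel c=v/255: c/12.92 if c ≤ 0.04045 else ((c+0.055)/1.055)^2.4
L = 0.2126×R_lin + 0.7152×G_lin + 0.0722×B_lin
Color 1 (9,203,226):
  R=9: 9/255≈0.0353 ≤ 0.04045 → 0.0353/12.92 ≈ 0.00273
  G=203: 203/255≈0.7961 > 0.04045 → ((0.7961+0.055)/1.055)^2.4 ≈ 0.59720
  B=226: 226/255≈0.8863 > 0.04045 → ((0.8863+0.055)/1.055)^2.4 ≈ 0.76052
  L1 = 0.2126×0.00273 + 0.7152×0.59720 + 0.0722×0.76052 ≈ 0.48261
Color 2 (91,254,95):
  R=91: 91/255≈0.3569 > 0.04045 → ((0.3569+0.055)/1.055)^2.4 ≈ 0.10462
  G=254: 254/255≈0.9961 > 0.04045 → ((0.9961+0.055)/1.055)^2.4 ≈ 0.99110
  B=95: 95/255≈0.3725 > 0.04045 → ((0.3725+0.055)/1.055)^2.4 ≈ 0.11444
  L2 = 0.2126×0.10462 + 0.7152×0.99110 + 0.0722×0.11444 ≈ 0.73934
Lighter = 0.73934, Darker = 0.48261
Ratio = (L_lighter + 0.05) / (L_darker + 0.05)
Ratio = (0.73934 + 0.05) / (0.48261 + 0.05) = 0.78934 / 0.53261 ≈ 1.4820
Ratio ≈ 1.48:1


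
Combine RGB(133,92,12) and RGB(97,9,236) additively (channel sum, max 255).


Additive: each channel = min(255, C₁+C₂)
R: 133+97 = 230 → 230
G: 92+9 = 101 → 101
B: 12+236 = 248 → 248
= RGB(230, 101, 248)


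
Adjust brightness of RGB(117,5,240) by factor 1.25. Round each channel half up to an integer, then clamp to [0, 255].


Multiply each channel by 1.25, round half up, clamp to [0, 255]
R: 117×1.25 = 146.25 → round → 146
G: 5×1.25 = 6.25 → round → 6
B: 240×1.25 = 300 → clamp → 255
= RGB(146, 6, 255)


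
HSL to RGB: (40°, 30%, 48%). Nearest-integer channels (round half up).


H=40°, S=0.30, L=0.48
C = (1-|2L-1|)×S = (1-|-0.04|)×0.30 = 0.288
H' = H/60 = 40/60 ≈ 0.6667; X = C×(1-|H' mod 2 - 1|) = 0.192
m = L - C/2 = 0.48 - 0.144 = 0.336
Sector ⌊H'⌋ = 0 → (R',G',B') = (0.288, 0.192, 0.0)
RGB = ((R'+m)×255, (G'+m)×255, (B'+m)×255) = (159.12, 134.64, 85.68)
Round half up → RGB(159, 135, 86)


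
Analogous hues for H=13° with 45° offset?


Base hue: 13°
Left analog: (13 - 45) mod 360 = 328°
Right analog: (13 + 45) mod 360 = 58°
Analogous hues = 328° and 58°


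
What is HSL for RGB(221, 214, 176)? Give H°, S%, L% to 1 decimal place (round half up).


Normalize: R'=221/255≈0.8667, G'=214/255≈0.8392, B'=176/255≈0.6902
Max=221/255, Min=176/255, Δ=Max-Min=45/255
L = (Max+Min)/2 = (221+176)/510 = 397/510 = 0.77843… → L = 77.8%
L > 0.5 → S = Δ/(2-Max-Min) = 45/(510-221-176) = 45/113 = 0.39823… → S = 39.8%
(the 1/255 factors cancel in S and H, so raw channel differences can be used)
Max is R' → H = 60 × (((G-B)/Δ) mod 6) = 60 × (((214-176)/45) mod 6)
  38/45 = 0.8444…
  H = 60 × 0.8444… = 50.666…° → H = 50.7°
= HSL(50.7°, 39.8%, 77.8%)


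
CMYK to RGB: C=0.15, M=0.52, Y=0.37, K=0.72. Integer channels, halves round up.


R = 255 × (1-C) × (1-K) = 255 × 0.85 × 0.28 = 60.69 → 61
G = 255 × (1-M) × (1-K) = 255 × 0.48 × 0.28 = 34.272 → 34
B = 255 × (1-Y) × (1-K) = 255 × 0.63 × 0.28 = 44.982 → 45
= RGB(61, 34, 45)


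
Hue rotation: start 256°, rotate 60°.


New hue = (H + rotation) mod 360
New hue = (256 + 60) mod 360
= 316 mod 360
= 316°


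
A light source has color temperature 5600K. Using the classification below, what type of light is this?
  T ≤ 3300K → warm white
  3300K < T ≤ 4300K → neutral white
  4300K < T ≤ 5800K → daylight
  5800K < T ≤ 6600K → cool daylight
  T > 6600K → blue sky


Temperature: 5600K
4300K < 5600K ≤ 5800K → daylight
Classification: daylight


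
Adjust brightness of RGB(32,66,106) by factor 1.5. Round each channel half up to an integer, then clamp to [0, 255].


Multiply each channel by 1.5, round half up, clamp to [0, 255]
R: 32×1.5 = 48
G: 66×1.5 = 99
B: 106×1.5 = 159
= RGB(48, 99, 159)


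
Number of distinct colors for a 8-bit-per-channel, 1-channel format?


Total bits = 8 bits/channel × 1 channels = 8 bits
Distinct colors = 2^8
= 256 colors


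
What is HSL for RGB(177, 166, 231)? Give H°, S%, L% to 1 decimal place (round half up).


Normalize: R'=177/255≈0.6941, G'=166/255≈0.6510, B'=231/255≈0.9059
Max=231/255, Min=166/255, Δ=Max-Min=65/255
L = (Max+Min)/2 = (231+166)/510 = 397/510 = 0.77843… → L = 77.8%
L > 0.5 → S = Δ/(2-Max-Min) = 65/(510-231-166) = 65/113 = 0.57522… → S = 57.5%
(the 1/255 factors cancel in S and H, so raw channel differences can be used)
Max is B' → H = 60 × ((R-G)/Δ + 4) = 60 × ((177-166)/65 + 4)
  11/65 + 4 = 0.1692… + 4 = 4.1692…
  H = 60 × 4.1692… = 250.153…° → H = 250.2°
= HSL(250.2°, 57.5%, 77.8%)


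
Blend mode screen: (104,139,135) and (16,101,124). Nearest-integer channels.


Screen: C = 255 - (255-A)×(255-B)/255, rounded to nearest integer
R: 255 - (255-104)×(255-16)/255 = 255 - 36089/255 ≈ 255 - 141.525 = 113.475 → 113
G: 255 - (255-139)×(255-101)/255 = 255 - 17864/255 ≈ 255 - 70.055 = 184.945 → 185
B: 255 - (255-135)×(255-124)/255 = 255 - 15720/255 ≈ 255 - 61.647 = 193.353 → 193
= RGB(113, 185, 193)


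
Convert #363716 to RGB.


36 → 54 (R)
37 → 55 (G)
16 → 22 (B)
= RGB(54, 55, 22)


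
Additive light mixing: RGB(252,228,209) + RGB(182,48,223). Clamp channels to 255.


Additive: each channel = min(255, C₁+C₂)
R: 252+182 = 434 → 255
G: 228+48 = 276 → 255
B: 209+223 = 432 → 255
= RGB(255, 255, 255)


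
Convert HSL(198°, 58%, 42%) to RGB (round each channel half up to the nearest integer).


H=198°, S=0.58, L=0.42
C = (1-|2L-1|)×S = (1-|-0.16|)×0.58 = 0.4872
H' = H/60 = 198/60 ≈ 3.3000; X = C×(1-|H' mod 2 - 1|) = 0.34104
m = L - C/2 = 0.42 - 0.2436 = 0.1764
Sector ⌊H'⌋ = 3 → (R',G',B') = (0.0, 0.34104, 0.4872)
RGB = ((R'+m)×255, (G'+m)×255, (B'+m)×255) = (44.982, 131.9472, 169.218)
Round half up → RGB(45, 132, 169)


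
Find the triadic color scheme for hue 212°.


Triadic: equally spaced at 120° intervals
H1 = 212°
H2 = (212 + 120) mod 360 = 332°
H3 = (212 + 240) mod 360 = 92°
Triadic = 212°, 332°, 92°


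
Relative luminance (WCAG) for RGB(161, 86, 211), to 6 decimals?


Linearize each channel (sRGB transfer function): c = v/255; c_lin = c/12.92 if c ≤ 0.04045, else ((c+0.055)/1.055)^2.4
  R: 161/255 ≈ 0.631373 > 0.04045 → ((0.631373+0.055)/1.055)^2.4 ≈ 0.356400
  G: 86/255 ≈ 0.337255 > 0.04045 → ((0.337255+0.055)/1.055)^2.4 ≈ 0.093059
  B: 211/255 ≈ 0.827451 > 0.04045 → ((0.827451+0.055)/1.055)^2.4 ≈ 0.651406
R_lin = 0.356400, G_lin = 0.093059, B_lin = 0.651406
L = 0.2126×R + 0.7152×G + 0.0722×B
L = 0.2126×0.356400 + 0.7152×0.093059 + 0.0722×0.651406
L ≈ 0.189358


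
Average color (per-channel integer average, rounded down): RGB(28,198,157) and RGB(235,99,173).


Midpoint: each channel = ⌊(C₁+C₂)/2⌋
R: ⌊(28+235)/2⌋ = 131
G: ⌊(198+99)/2⌋ = 148
B: ⌊(157+173)/2⌋ = 165
= RGB(131, 148, 165)


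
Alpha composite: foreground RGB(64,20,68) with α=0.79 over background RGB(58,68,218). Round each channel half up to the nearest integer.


C = α×F + (1-α)×B, with 1-α = 0.21
R: 0.79×64 + 0.21×58 = 50.56 + 12.18 = 62.74 → 63
G: 0.79×20 + 0.21×68 = 15.80 + 14.28 = 30.08 → 30
B: 0.79×68 + 0.21×218 = 53.72 + 45.78 = 99.50 → 100
= RGB(63, 30, 100)


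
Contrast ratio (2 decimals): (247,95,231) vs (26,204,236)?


Linearize each sRGB channel c=v/255: c/12.92 if c ≤ 0.04045 else ((c+0.055)/1.055)^2.4
L = 0.2126×R_lin + 0.7152×G_lin + 0.0722×B_lin
Color 1 (247,95,231):
  R=247: 247/255≈0.9686 > 0.04045 → ((0.9686+0.055)/1.055)^2.4 ≈ 0.93011
  G=95: 95/255≈0.3725 > 0.04045 → ((0.3725+0.055)/1.055)^2.4 ≈ 0.11444
  B=231: 231/255≈0.9059 > 0.04045 → ((0.9059+0.055)/1.055)^2.4 ≈ 0.79910
  L1 = 0.2126×0.93011 + 0.7152×0.11444 + 0.0722×0.79910 ≈ 0.33728
Color 2 (26,204,236):
  R=26: 26/255≈0.1020 > 0.04045 → ((0.1020+0.055)/1.055)^2.4 ≈ 0.01033
  G=204: 204/255≈0.8000 > 0.04045 → ((0.8000+0.055)/1.055)^2.4 ≈ 0.60383
  B=236: 236/255≈0.9255 > 0.04045 → ((0.9255+0.055)/1.055)^2.4 ≈ 0.83880
  L2 = 0.2126×0.01033 + 0.7152×0.60383 + 0.0722×0.83880 ≈ 0.49461
Lighter = 0.49461, Darker = 0.33728
Ratio = (L_lighter + 0.05) / (L_darker + 0.05)
Ratio = (0.49461 + 0.05) / (0.33728 + 0.05) = 0.54461 / 0.38728 ≈ 1.4063
Ratio ≈ 1.41:1


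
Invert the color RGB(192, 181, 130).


Invert: (255-R, 255-G, 255-B)
R: 255-192 = 63
G: 255-181 = 74
B: 255-130 = 125
= RGB(63, 74, 125)


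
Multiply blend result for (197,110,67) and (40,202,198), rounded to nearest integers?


Multiply: C = A×B/255, rounded to nearest integer
R: 197×40/255 = 7880/255 ≈ 30.902 → 31
G: 110×202/255 = 22220/255 ≈ 87.137 → 87
B: 67×198/255 = 13266/255 ≈ 52.024 → 52
= RGB(31, 87, 52)


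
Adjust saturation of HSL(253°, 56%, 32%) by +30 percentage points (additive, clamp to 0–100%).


Original S = 56%
Adjustment = +30 percentage points
New S = 56 + (30) = 86
Clamp to [0, 100] → 86
= HSL(253°, 86%, 32%)


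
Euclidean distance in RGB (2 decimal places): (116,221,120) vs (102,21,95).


d = √[(R₁-R₂)² + (G₁-G₂)² + (B₁-B₂)²]
d = √[(116-102)² + (221-21)² + (120-95)²]
d = √[196 + 40000 + 625]
d = √40821
d ≈ 202.04


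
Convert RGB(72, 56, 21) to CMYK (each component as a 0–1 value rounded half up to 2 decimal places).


R'=72/255≈0.2824, G'=56/255≈0.2196, B'=21/255≈0.0824
K = 1 - max(R',G',B') = 1 - 72/255 = 183/255 = 0.71764… → 0.72
(1-R'-K)/(1-K) simplifies to (max-R)/max with max = 72:
C = (72-72)/72 = 0/72 = 0 → 0.00
M = (72-56)/72 = 16/72 = 0.22222… → 0.22
Y = (72-21)/72 = 51/72 = 0.70833… → 0.71
= CMYK(0.00, 0.22, 0.71, 0.72)


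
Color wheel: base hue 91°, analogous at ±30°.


Base hue: 91°
Left analog: (91 - 30) mod 360 = 61°
Right analog: (91 + 30) mod 360 = 121°
Analogous hues = 61° and 121°


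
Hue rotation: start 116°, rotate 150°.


New hue = (H + rotation) mod 360
New hue = (116 + 150) mod 360
= 266 mod 360
= 266°


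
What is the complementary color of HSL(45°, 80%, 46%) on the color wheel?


Complement = opposite side of color wheel = hue + 180°
H' = (45 + 180) mod 360 = 225°
S and L unchanged.
= HSL(225°, 80%, 46%)


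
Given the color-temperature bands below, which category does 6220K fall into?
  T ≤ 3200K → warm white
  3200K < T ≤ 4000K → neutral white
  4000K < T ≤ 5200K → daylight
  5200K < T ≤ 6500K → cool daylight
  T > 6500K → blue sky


Temperature: 6220K
5200K < 6220K ≤ 6500K → cool daylight
Classification: cool daylight


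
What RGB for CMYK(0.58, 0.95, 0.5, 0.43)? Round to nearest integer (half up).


R = 255 × (1-C) × (1-K) = 255 × 0.42 × 0.57 = 61.047 → 61
G = 255 × (1-M) × (1-K) = 255 × 0.05 × 0.57 = 7.2675 → 7
B = 255 × (1-Y) × (1-K) = 255 × 0.50 × 0.57 = 72.675 → 73
= RGB(61, 7, 73)


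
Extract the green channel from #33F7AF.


Color: #33F7AF
R = 33 = 51
G = F7 = 247
B = AF = 175
Green = 247


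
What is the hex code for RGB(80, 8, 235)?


R = 80 → 50 (hex)
G = 8 → 08 (hex)
B = 235 → EB (hex)
Hex = #5008EB


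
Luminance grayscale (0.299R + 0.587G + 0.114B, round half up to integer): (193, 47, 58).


Gray = 0.299×R + 0.587×G + 0.114×B
Gray = 0.299×193 + 0.587×47 + 0.114×58
Gray = 57.707 + 27.589 + 6.612
Gray = 91.908 → round half up → 92
Gray = 92


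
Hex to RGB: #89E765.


89 → 137 (R)
E7 → 231 (G)
65 → 101 (B)
= RGB(137, 231, 101)


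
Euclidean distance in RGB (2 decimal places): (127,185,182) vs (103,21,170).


d = √[(R₁-R₂)² + (G₁-G₂)² + (B₁-B₂)²]
d = √[(127-103)² + (185-21)² + (182-170)²]
d = √[576 + 26896 + 144]
d = √27616
d ≈ 166.18


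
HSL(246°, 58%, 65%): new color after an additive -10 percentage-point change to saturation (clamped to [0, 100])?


Original S = 58%
Adjustment = -10 percentage points
New S = 58 + (-10) = 48
Clamp to [0, 100] → 48
= HSL(246°, 48%, 65%)


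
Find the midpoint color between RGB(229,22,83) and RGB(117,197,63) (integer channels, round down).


Midpoint: each channel = ⌊(C₁+C₂)/2⌋
R: ⌊(229+117)/2⌋ = 173
G: ⌊(22+197)/2⌋ = 109
B: ⌊(83+63)/2⌋ = 73
= RGB(173, 109, 73)


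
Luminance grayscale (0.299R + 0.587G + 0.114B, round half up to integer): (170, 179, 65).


Gray = 0.299×R + 0.587×G + 0.114×B
Gray = 0.299×170 + 0.587×179 + 0.114×65
Gray = 50.830 + 105.073 + 7.410
Gray = 163.313 → round half up → 163
Gray = 163


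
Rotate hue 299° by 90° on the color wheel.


New hue = (H + rotation) mod 360
New hue = (299 + 90) mod 360
= 389 mod 360
= 29°


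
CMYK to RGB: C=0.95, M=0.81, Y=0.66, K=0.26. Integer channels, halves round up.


R = 255 × (1-C) × (1-K) = 255 × 0.05 × 0.74 = 9.435 → 9
G = 255 × (1-M) × (1-K) = 255 × 0.19 × 0.74 = 35.853 → 36
B = 255 × (1-Y) × (1-K) = 255 × 0.34 × 0.74 = 64.158 → 64
= RGB(9, 36, 64)


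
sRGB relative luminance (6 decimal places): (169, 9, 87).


Linearize each channel (sRGB transfer function): c = v/255; c_lin = c/12.92 if c ≤ 0.04045, else ((c+0.055)/1.055)^2.4
  R: 169/255 ≈ 0.662745 > 0.04045 → ((0.662745+0.055)/1.055)^2.4 ≈ 0.396755
  G: 9/255 ≈ 0.035294 ≤ 0.04045 → 0.035294/12.92 ≈ 0.002732
  B: 87/255 ≈ 0.341176 > 0.04045 → ((0.341176+0.055)/1.055)^2.4 ≈ 0.095307
R_lin = 0.396755, G_lin = 0.002732, B_lin = 0.095307
L = 0.2126×R + 0.7152×G + 0.0722×B
L = 0.2126×0.396755 + 0.7152×0.002732 + 0.0722×0.095307
L ≈ 0.093185


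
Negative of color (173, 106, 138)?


Invert: (255-R, 255-G, 255-B)
R: 255-173 = 82
G: 255-106 = 149
B: 255-138 = 117
= RGB(82, 149, 117)


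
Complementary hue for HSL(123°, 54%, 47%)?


Complement = opposite side of color wheel = hue + 180°
H' = (123 + 180) mod 360 = 303°
S and L unchanged.
= HSL(303°, 54%, 47%)


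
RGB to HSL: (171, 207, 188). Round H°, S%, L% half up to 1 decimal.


Normalize: R'=171/255≈0.6706, G'=207/255≈0.8118, B'=188/255≈0.7373
Max=207/255, Min=171/255, Δ=Max-Min=36/255
L = (Max+Min)/2 = (207+171)/510 = 378/510 = 0.74117… → L = 74.1%
L > 0.5 → S = Δ/(2-Max-Min) = 36/(510-207-171) = 36/132 = 0.27272… → S = 27.3%
(the 1/255 factors cancel in S and H, so raw channel differences can be used)
Max is G' → H = 60 × ((B-R)/Δ + 2) = 60 × ((188-171)/36 + 2)
  17/36 + 2 = 0.4722… + 2 = 2.4722…
  H = 60 × 2.4722… = 148.333…° → H = 148.3°
= HSL(148.3°, 27.3%, 74.1%)


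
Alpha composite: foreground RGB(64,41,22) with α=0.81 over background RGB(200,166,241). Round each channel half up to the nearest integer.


C = α×F + (1-α)×B, with 1-α = 0.19
R: 0.81×64 + 0.19×200 = 51.84 + 38.00 = 89.84 → 90
G: 0.81×41 + 0.19×166 = 33.21 + 31.54 = 64.75 → 65
B: 0.81×22 + 0.19×241 = 17.82 + 45.79 = 63.61 → 64
= RGB(90, 65, 64)


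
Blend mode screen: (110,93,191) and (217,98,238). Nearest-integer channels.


Screen: C = 255 - (255-A)×(255-B)/255, rounded to nearest integer
R: 255 - (255-110)×(255-217)/255 = 255 - 5510/255 ≈ 255 - 21.608 = 233.392 → 233
G: 255 - (255-93)×(255-98)/255 = 255 - 25434/255 ≈ 255 - 99.741 = 155.259 → 155
B: 255 - (255-191)×(255-238)/255 = 255 - 1088/255 ≈ 255 - 4.267 = 250.733 → 251
= RGB(233, 155, 251)


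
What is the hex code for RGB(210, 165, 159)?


R = 210 → D2 (hex)
G = 165 → A5 (hex)
B = 159 → 9F (hex)
Hex = #D2A59F


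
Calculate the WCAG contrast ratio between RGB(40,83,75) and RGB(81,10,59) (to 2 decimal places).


Linearize each sRGB channel c=v/255: c/12.92 if c ≤ 0.04045 else ((c+0.055)/1.055)^2.4
L = 0.2126×R_lin + 0.7152×G_lin + 0.0722×B_lin
Color 1 (40,83,75):
  R=40: 40/255≈0.1569 > 0.04045 → ((0.1569+0.055)/1.055)^2.4 ≈ 0.02122
  G=83: 83/255≈0.3255 > 0.04045 → ((0.3255+0.055)/1.055)^2.4 ≈ 0.08650
  B=75: 75/255≈0.2941 > 0.04045 → ((0.2941+0.055)/1.055)^2.4 ≈ 0.07036
  L1 = 0.2126×0.02122 + 0.7152×0.08650 + 0.0722×0.07036 ≈ 0.07146
Color 2 (81,10,59):
  R=81: 81/255≈0.3176 > 0.04045 → ((0.3176+0.055)/1.055)^2.4 ≈ 0.08228
  G=10: 10/255≈0.0392 ≤ 0.04045 → 0.0392/12.92 ≈ 0.00304
  B=59: 59/255≈0.2314 > 0.04045 → ((0.2314+0.055)/1.055)^2.4 ≈ 0.04374
  L2 = 0.2126×0.08228 + 0.7152×0.00304 + 0.0722×0.04374 ≈ 0.02282
Lighter = 0.07146, Darker = 0.02282
Ratio = (L_lighter + 0.05) / (L_darker + 0.05)
Ratio = (0.07146 + 0.05) / (0.02282 + 0.05) = 0.12146 / 0.07282 ≈ 1.6679
Ratio ≈ 1.67:1


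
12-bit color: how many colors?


Colors = 2^bits = 2^12
= 4,096 colors


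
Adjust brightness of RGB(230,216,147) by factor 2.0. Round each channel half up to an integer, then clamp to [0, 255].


Multiply each channel by 2.0, round half up, clamp to [0, 255]
R: 230×2.0 = 460 → clamp → 255
G: 216×2.0 = 432 → clamp → 255
B: 147×2.0 = 294 → clamp → 255
= RGB(255, 255, 255)


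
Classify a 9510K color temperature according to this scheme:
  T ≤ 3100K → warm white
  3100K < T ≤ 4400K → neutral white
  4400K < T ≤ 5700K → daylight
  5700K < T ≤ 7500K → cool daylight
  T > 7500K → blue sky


Temperature: 9510K
9510K > 7500K → blue sky
Classification: blue sky


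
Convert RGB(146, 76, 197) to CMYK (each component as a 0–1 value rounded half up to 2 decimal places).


R'=146/255≈0.5725, G'=76/255≈0.2980, B'=197/255≈0.7725
K = 1 - max(R',G',B') = 1 - 197/255 = 58/255 = 0.22745… → 0.23
(1-R'-K)/(1-K) simplifies to (max-R)/max with max = 197:
C = (197-146)/197 = 51/197 = 0.25888… → 0.26
M = (197-76)/197 = 121/197 = 0.61421… → 0.61
Y = (197-197)/197 = 0/197 = 0 → 0.00
= CMYK(0.26, 0.61, 0.00, 0.23)


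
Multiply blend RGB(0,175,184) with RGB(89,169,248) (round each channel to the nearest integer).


Multiply: C = A×B/255, rounded to nearest integer
R: 0×89/255 = 0/255 ≈ 0.000 → 0
G: 175×169/255 = 29575/255 ≈ 115.980 → 116
B: 184×248/255 = 45632/255 ≈ 178.949 → 179
= RGB(0, 116, 179)


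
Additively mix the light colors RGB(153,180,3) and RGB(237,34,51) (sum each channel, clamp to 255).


Additive: each channel = min(255, C₁+C₂)
R: 153+237 = 390 → 255
G: 180+34 = 214 → 214
B: 3+51 = 54 → 54
= RGB(255, 214, 54)


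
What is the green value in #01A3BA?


Color: #01A3BA
R = 01 = 1
G = A3 = 163
B = BA = 186
Green = 163


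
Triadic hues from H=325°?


Triadic: equally spaced at 120° intervals
H1 = 325°
H2 = (325 + 120) mod 360 = 85°
H3 = (325 + 240) mod 360 = 205°
Triadic = 325°, 85°, 205°


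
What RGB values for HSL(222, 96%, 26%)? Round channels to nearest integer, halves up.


H=222°, S=0.96, L=0.26
C = (1-|2L-1|)×S = (1-|-0.48|)×0.96 = 0.4992
H' = H/60 = 222/60 ≈ 3.7000; X = C×(1-|H' mod 2 - 1|) = 0.14976
m = L - C/2 = 0.26 - 0.2496 = 0.0104
Sector ⌊H'⌋ = 3 → (R',G',B') = (0.0, 0.14976, 0.4992)
RGB = ((R'+m)×255, (G'+m)×255, (B'+m)×255) = (2.652, 40.8408, 129.948)
Round half up → RGB(3, 41, 130)


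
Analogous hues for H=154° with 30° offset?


Base hue: 154°
Left analog: (154 - 30) mod 360 = 124°
Right analog: (154 + 30) mod 360 = 184°
Analogous hues = 124° and 184°


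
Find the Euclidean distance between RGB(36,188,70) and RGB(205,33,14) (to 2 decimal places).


d = √[(R₁-R₂)² + (G₁-G₂)² + (B₁-B₂)²]
d = √[(36-205)² + (188-33)² + (70-14)²]
d = √[28561 + 24025 + 3136]
d = √55722
d ≈ 236.06


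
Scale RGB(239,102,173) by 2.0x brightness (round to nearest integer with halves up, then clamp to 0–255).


Multiply each channel by 2.0, round half up, clamp to [0, 255]
R: 239×2.0 = 478 → clamp → 255
G: 102×2.0 = 204
B: 173×2.0 = 346 → clamp → 255
= RGB(255, 204, 255)


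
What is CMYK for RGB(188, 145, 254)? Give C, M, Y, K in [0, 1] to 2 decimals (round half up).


R'=188/255≈0.7373, G'=145/255≈0.5686, B'=254/255≈0.9961
K = 1 - max(R',G',B') = 1 - 254/255 = 1/255 = 0.00392… → 0.00
(1-R'-K)/(1-K) simplifies to (max-R)/max with max = 254:
C = (254-188)/254 = 66/254 = 0.25984… → 0.26
M = (254-145)/254 = 109/254 = 0.42913… → 0.43
Y = (254-254)/254 = 0/254 = 0 → 0.00
= CMYK(0.26, 0.43, 0.00, 0.00)


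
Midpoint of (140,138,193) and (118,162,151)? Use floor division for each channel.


Midpoint: each channel = ⌊(C₁+C₂)/2⌋
R: ⌊(140+118)/2⌋ = 129
G: ⌊(138+162)/2⌋ = 150
B: ⌊(193+151)/2⌋ = 172
= RGB(129, 150, 172)


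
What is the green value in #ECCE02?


Color: #ECCE02
R = EC = 236
G = CE = 206
B = 02 = 2
Green = 206


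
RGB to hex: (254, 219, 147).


R = 254 → FE (hex)
G = 219 → DB (hex)
B = 147 → 93 (hex)
Hex = #FEDB93


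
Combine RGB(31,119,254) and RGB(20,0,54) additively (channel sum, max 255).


Additive: each channel = min(255, C₁+C₂)
R: 31+20 = 51 → 51
G: 119+0 = 119 → 119
B: 254+54 = 308 → 255
= RGB(51, 119, 255)


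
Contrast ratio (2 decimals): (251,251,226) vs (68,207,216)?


Linearize each sRGB channel c=v/255: c/12.92 if c ≤ 0.04045 else ((c+0.055)/1.055)^2.4
L = 0.2126×R_lin + 0.7152×G_lin + 0.0722×B_lin
Color 1 (251,251,226):
  R=251: 251/255≈0.9843 > 0.04045 → ((0.9843+0.055)/1.055)^2.4 ≈ 0.96469
  G=251: 251/255≈0.9843 > 0.04045 → ((0.9843+0.055)/1.055)^2.4 ≈ 0.96469
  B=226: 226/255≈0.8863 > 0.04045 → ((0.8863+0.055)/1.055)^2.4 ≈ 0.76052
  L1 = 0.2126×0.96469 + 0.7152×0.96469 + 0.0722×0.76052 ≈ 0.94995
Color 2 (68,207,216):
  R=68: 68/255≈0.2667 > 0.04045 → ((0.2667+0.055)/1.055)^2.4 ≈ 0.05781
  G=207: 207/255≈0.8118 > 0.04045 → ((0.8118+0.055)/1.055)^2.4 ≈ 0.62396
  B=216: 216/255≈0.8471 > 0.04045 → ((0.8471+0.055)/1.055)^2.4 ≈ 0.68669
  L2 = 0.2126×0.05781 + 0.7152×0.62396 + 0.0722×0.68669 ≈ 0.50812
Lighter = 0.94995, Darker = 0.50812
Ratio = (L_lighter + 0.05) / (L_darker + 0.05)
Ratio = (0.94995 + 0.05) / (0.50812 + 0.05) = 0.99995 / 0.55812 ≈ 1.7916
Ratio ≈ 1.79:1


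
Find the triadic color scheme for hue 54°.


Triadic: equally spaced at 120° intervals
H1 = 54°
H2 = (54 + 120) mod 360 = 174°
H3 = (54 + 240) mod 360 = 294°
Triadic = 54°, 174°, 294°


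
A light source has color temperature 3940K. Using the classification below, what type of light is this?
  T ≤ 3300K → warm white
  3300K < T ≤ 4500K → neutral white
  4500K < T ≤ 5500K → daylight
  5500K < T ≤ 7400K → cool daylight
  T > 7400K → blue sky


Temperature: 3940K
3300K < 3940K ≤ 4500K → neutral white
Classification: neutral white


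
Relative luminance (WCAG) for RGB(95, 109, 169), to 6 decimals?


Linearize each channel (sRGB transfer function): c = v/255; c_lin = c/12.92 if c ≤ 0.04045, else ((c+0.055)/1.055)^2.4
  R: 95/255 ≈ 0.372549 > 0.04045 → ((0.372549+0.055)/1.055)^2.4 ≈ 0.114435
  G: 109/255 ≈ 0.427451 > 0.04045 → ((0.427451+0.055)/1.055)^2.4 ≈ 0.152926
  B: 169/255 ≈ 0.662745 > 0.04045 → ((0.662745+0.055)/1.055)^2.4 ≈ 0.396755
R_lin = 0.114435, G_lin = 0.152926, B_lin = 0.396755
L = 0.2126×R + 0.7152×G + 0.0722×B
L = 0.2126×0.114435 + 0.7152×0.152926 + 0.0722×0.396755
L ≈ 0.162347


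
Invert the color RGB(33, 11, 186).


Invert: (255-R, 255-G, 255-B)
R: 255-33 = 222
G: 255-11 = 244
B: 255-186 = 69
= RGB(222, 244, 69)


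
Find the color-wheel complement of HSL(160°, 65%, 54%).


Complement = opposite side of color wheel = hue + 180°
H' = (160 + 180) mod 360 = 340°
S and L unchanged.
= HSL(340°, 65%, 54%)


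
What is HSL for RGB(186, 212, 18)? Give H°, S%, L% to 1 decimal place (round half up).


Normalize: R'=186/255≈0.7294, G'=212/255≈0.8314, B'=18/255≈0.0706
Max=212/255, Min=18/255, Δ=Max-Min=194/255
L = (Max+Min)/2 = (212+18)/510 = 230/510 = 0.45098… → L = 45.1%
L ≤ 0.5 → S = Δ/(Max+Min) = 194/(212+18) = 194/230 = 0.84347… → S = 84.3%
(the 1/255 factors cancel in S and H, so raw channel differences can be used)
Max is G' → H = 60 × ((B-R)/Δ + 2) = 60 × ((18-186)/194 + 2)
  -168/194 + 2 = -0.8659… + 2 = 1.1340…
  H = 60 × 1.1340… = 68.041…° → H = 68.0°
= HSL(68.0°, 84.3%, 45.1%)


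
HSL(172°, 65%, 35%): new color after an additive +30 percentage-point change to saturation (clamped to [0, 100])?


Original S = 65%
Adjustment = +30 percentage points
New S = 65 + (30) = 95
Clamp to [0, 100] → 95
= HSL(172°, 95%, 35%)


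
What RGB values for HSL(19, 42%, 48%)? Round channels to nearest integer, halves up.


H=19°, S=0.42, L=0.48
C = (1-|2L-1|)×S = (1-|-0.04|)×0.42 = 0.4032
H' = H/60 = 19/60 ≈ 0.3167; X = C×(1-|H' mod 2 - 1|) = 0.12768
m = L - C/2 = 0.48 - 0.2016 = 0.2784
Sector ⌊H'⌋ = 0 → (R',G',B') = (0.4032, 0.12768, 0.0)
RGB = ((R'+m)×255, (G'+m)×255, (B'+m)×255) = (173.808, 103.5504, 70.992)
Round half up → RGB(174, 104, 71)


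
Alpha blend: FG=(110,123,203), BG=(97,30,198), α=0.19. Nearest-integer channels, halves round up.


C = α×F + (1-α)×B, with 1-α = 0.81
R: 0.19×110 + 0.81×97 = 20.90 + 78.57 = 99.47 → 99
G: 0.19×123 + 0.81×30 = 23.37 + 24.30 = 47.67 → 48
B: 0.19×203 + 0.81×198 = 38.57 + 160.38 = 198.95 → 199
= RGB(99, 48, 199)


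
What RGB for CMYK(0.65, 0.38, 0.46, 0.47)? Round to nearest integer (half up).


R = 255 × (1-C) × (1-K) = 255 × 0.35 × 0.53 = 47.3025 → 47
G = 255 × (1-M) × (1-K) = 255 × 0.62 × 0.53 = 83.793 → 84
B = 255 × (1-Y) × (1-K) = 255 × 0.54 × 0.53 = 72.981 → 73
= RGB(47, 84, 73)


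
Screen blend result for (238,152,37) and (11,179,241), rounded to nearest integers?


Screen: C = 255 - (255-A)×(255-B)/255, rounded to nearest integer
R: 255 - (255-238)×(255-11)/255 = 255 - 4148/255 ≈ 255 - 16.267 = 238.733 → 239
G: 255 - (255-152)×(255-179)/255 = 255 - 7828/255 ≈ 255 - 30.698 = 224.302 → 224
B: 255 - (255-37)×(255-241)/255 = 255 - 3052/255 ≈ 255 - 11.969 = 243.031 → 243
= RGB(239, 224, 243)


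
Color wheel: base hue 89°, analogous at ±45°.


Base hue: 89°
Left analog: (89 - 45) mod 360 = 44°
Right analog: (89 + 45) mod 360 = 134°
Analogous hues = 44° and 134°


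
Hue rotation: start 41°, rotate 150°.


New hue = (H + rotation) mod 360
New hue = (41 + 150) mod 360
= 191 mod 360
= 191°


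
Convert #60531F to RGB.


60 → 96 (R)
53 → 83 (G)
1F → 31 (B)
= RGB(96, 83, 31)


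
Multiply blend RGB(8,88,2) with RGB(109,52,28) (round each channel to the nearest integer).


Multiply: C = A×B/255, rounded to nearest integer
R: 8×109/255 = 872/255 ≈ 3.420 → 3
G: 88×52/255 = 4576/255 ≈ 17.945 → 18
B: 2×28/255 = 56/255 ≈ 0.220 → 0
= RGB(3, 18, 0)


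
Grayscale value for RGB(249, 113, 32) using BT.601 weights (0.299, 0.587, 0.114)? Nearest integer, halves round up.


Gray = 0.299×R + 0.587×G + 0.114×B
Gray = 0.299×249 + 0.587×113 + 0.114×32
Gray = 74.451 + 66.331 + 3.648
Gray = 144.430 → round half up → 144
Gray = 144


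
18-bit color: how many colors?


Colors = 2^bits = 2^18
= 262,144 colors


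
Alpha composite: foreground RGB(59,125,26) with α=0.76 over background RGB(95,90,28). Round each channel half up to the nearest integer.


C = α×F + (1-α)×B, with 1-α = 0.24
R: 0.76×59 + 0.24×95 = 44.84 + 22.80 = 67.64 → 68
G: 0.76×125 + 0.24×90 = 95.00 + 21.60 = 116.60 → 117
B: 0.76×26 + 0.24×28 = 19.76 + 6.72 = 26.48 → 26
= RGB(68, 117, 26)


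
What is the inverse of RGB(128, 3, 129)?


Invert: (255-R, 255-G, 255-B)
R: 255-128 = 127
G: 255-3 = 252
B: 255-129 = 126
= RGB(127, 252, 126)


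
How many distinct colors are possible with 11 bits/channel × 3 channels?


Total bits = 11 bits/channel × 3 channels = 33 bits
Distinct colors = 2^33
= 8,589,934,592 colors


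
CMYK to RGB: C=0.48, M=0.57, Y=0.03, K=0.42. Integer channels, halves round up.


R = 255 × (1-C) × (1-K) = 255 × 0.52 × 0.58 = 76.908 → 77
G = 255 × (1-M) × (1-K) = 255 × 0.43 × 0.58 = 63.597 → 64
B = 255 × (1-Y) × (1-K) = 255 × 0.97 × 0.58 = 143.463 → 143
= RGB(77, 64, 143)


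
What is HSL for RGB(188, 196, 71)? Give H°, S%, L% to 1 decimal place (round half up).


Normalize: R'=188/255≈0.7373, G'=196/255≈0.7686, B'=71/255≈0.2784
Max=196/255, Min=71/255, Δ=Max-Min=125/255
L = (Max+Min)/2 = (196+71)/510 = 267/510 = 0.52352… → L = 52.4%
L > 0.5 → S = Δ/(2-Max-Min) = 125/(510-196-71) = 125/243 = 0.51440… → S = 51.4%
(the 1/255 factors cancel in S and H, so raw channel differences can be used)
Max is G' → H = 60 × ((B-R)/Δ + 2) = 60 × ((71-188)/125 + 2)
  -117/125 + 2 = -0.936 + 2 = 1.064
  H = 60 × 1.064 = 63.84° → H = 63.8°
= HSL(63.8°, 51.4%, 52.4%)


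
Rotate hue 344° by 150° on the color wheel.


New hue = (H + rotation) mod 360
New hue = (344 + 150) mod 360
= 494 mod 360
= 134°


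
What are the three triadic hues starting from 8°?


Triadic: equally spaced at 120° intervals
H1 = 8°
H2 = (8 + 120) mod 360 = 128°
H3 = (8 + 240) mod 360 = 248°
Triadic = 8°, 128°, 248°


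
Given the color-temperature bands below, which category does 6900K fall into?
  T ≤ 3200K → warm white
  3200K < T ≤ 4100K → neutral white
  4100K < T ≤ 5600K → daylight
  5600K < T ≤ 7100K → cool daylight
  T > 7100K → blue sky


Temperature: 6900K
5600K < 6900K ≤ 7100K → cool daylight
Classification: cool daylight


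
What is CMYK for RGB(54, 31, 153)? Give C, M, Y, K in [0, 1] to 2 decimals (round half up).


R'=54/255≈0.2118, G'=31/255≈0.1216, B'=153/255≈0.6000
K = 1 - max(R',G',B') = 1 - 153/255 = 102/255 = 0.4 → 0.40
(1-R'-K)/(1-K) simplifies to (max-R)/max with max = 153:
C = (153-54)/153 = 99/153 = 0.64705… → 0.65
M = (153-31)/153 = 122/153 = 0.79738… → 0.80
Y = (153-153)/153 = 0/153 = 0 → 0.00
= CMYK(0.65, 0.80, 0.00, 0.40)


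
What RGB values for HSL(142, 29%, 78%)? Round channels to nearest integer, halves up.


H=142°, S=0.29, L=0.78
C = (1-|2L-1|)×S = (1-|0.56|)×0.29 = 0.1276
H' = H/60 = 142/60 ≈ 2.3667; X = C×(1-|H' mod 2 - 1|) ≈ 0.0468
m = L - C/2 = 0.78 - 0.0638 = 0.7162
Sector ⌊H'⌋ = 2 → (R',G',B') = (0.0, 0.1276, ≈0.0468)
RGB = ((R'+m)×255, (G'+m)×255, (B'+m)×255) = (182.631, 215.169, 194.5616)
Round half up → RGB(183, 215, 195)


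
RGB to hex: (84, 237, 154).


R = 84 → 54 (hex)
G = 237 → ED (hex)
B = 154 → 9A (hex)
Hex = #54ED9A


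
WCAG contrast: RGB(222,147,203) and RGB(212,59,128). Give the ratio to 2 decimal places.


Linearize each sRGB channel c=v/255: c/12.92 if c ≤ 0.04045 else ((c+0.055)/1.055)^2.4
L = 0.2126×R_lin + 0.7152×G_lin + 0.0722×B_lin
Color 1 (222,147,203):
  R=222: 222/255≈0.8706 > 0.04045 → ((0.8706+0.055)/1.055)^2.4 ≈ 0.73046
  G=147: 147/255≈0.5765 > 0.04045 → ((0.5765+0.055)/1.055)^2.4 ≈ 0.29177
  B=203: 203/255≈0.7961 > 0.04045 → ((0.7961+0.055)/1.055)^2.4 ≈ 0.59720
  L1 = 0.2126×0.73046 + 0.7152×0.29177 + 0.0722×0.59720 ≈ 0.40709
Color 2 (212,59,128):
  R=212: 212/255≈0.8314 > 0.04045 → ((0.8314+0.055)/1.055)^2.4 ≈ 0.65837
  G=59: 59/255≈0.2314 > 0.04045 → ((0.2314+0.055)/1.055)^2.4 ≈ 0.04374
  B=128: 128/255≈0.5020 > 0.04045 → ((0.5020+0.055)/1.055)^2.4 ≈ 0.21586
  L2 = 0.2126×0.65837 + 0.7152×0.04374 + 0.0722×0.21586 ≈ 0.18683
Lighter = 0.40709, Darker = 0.18683
Ratio = (L_lighter + 0.05) / (L_darker + 0.05)
Ratio = (0.40709 + 0.05) / (0.18683 + 0.05) = 0.45709 / 0.23683 ≈ 1.9300
Ratio ≈ 1.93:1


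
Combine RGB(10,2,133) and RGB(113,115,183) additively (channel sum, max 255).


Additive: each channel = min(255, C₁+C₂)
R: 10+113 = 123 → 123
G: 2+115 = 117 → 117
B: 133+183 = 316 → 255
= RGB(123, 117, 255)


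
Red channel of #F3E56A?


Color: #F3E56A
R = F3 = 243
G = E5 = 229
B = 6A = 106
Red = 243


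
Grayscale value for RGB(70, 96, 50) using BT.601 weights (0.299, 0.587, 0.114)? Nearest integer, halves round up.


Gray = 0.299×R + 0.587×G + 0.114×B
Gray = 0.299×70 + 0.587×96 + 0.114×50
Gray = 20.930 + 56.352 + 5.700
Gray = 82.982 → round half up → 83
Gray = 83


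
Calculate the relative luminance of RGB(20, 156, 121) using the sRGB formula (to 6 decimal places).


Linearize each channel (sRGB transfer function): c = v/255; c_lin = c/12.92 if c ≤ 0.04045, else ((c+0.055)/1.055)^2.4
  R: 20/255 ≈ 0.078431 > 0.04045 → ((0.078431+0.055)/1.055)^2.4 ≈ 0.006995
  G: 156/255 ≈ 0.611765 > 0.04045 → ((0.611765+0.055)/1.055)^2.4 ≈ 0.332452
  B: 121/255 ≈ 0.474510 > 0.04045 → ((0.474510+0.055)/1.055)^2.4 ≈ 0.191202
R_lin = 0.006995, G_lin = 0.332452, B_lin = 0.191202
L = 0.2126×R + 0.7152×G + 0.0722×B
L = 0.2126×0.006995 + 0.7152×0.332452 + 0.0722×0.191202
L ≈ 0.253061


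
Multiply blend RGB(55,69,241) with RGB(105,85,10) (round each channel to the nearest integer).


Multiply: C = A×B/255, rounded to nearest integer
R: 55×105/255 = 5775/255 ≈ 22.647 → 23
G: 69×85/255 = 5865/255 ≈ 23.000 → 23
B: 241×10/255 = 2410/255 ≈ 9.451 → 9
= RGB(23, 23, 9)


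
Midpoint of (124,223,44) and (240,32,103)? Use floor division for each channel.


Midpoint: each channel = ⌊(C₁+C₂)/2⌋
R: ⌊(124+240)/2⌋ = 182
G: ⌊(223+32)/2⌋ = 127
B: ⌊(44+103)/2⌋ = 73
= RGB(182, 127, 73)


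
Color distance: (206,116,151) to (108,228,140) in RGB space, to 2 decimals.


d = √[(R₁-R₂)² + (G₁-G₂)² + (B₁-B₂)²]
d = √[(206-108)² + (116-228)² + (151-140)²]
d = √[9604 + 12544 + 121]
d = √22269
d ≈ 149.23


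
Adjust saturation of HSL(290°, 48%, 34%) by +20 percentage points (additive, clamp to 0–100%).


Original S = 48%
Adjustment = +20 percentage points
New S = 48 + (20) = 68
Clamp to [0, 100] → 68
= HSL(290°, 68%, 34%)


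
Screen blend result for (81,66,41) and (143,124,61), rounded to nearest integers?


Screen: C = 255 - (255-A)×(255-B)/255, rounded to nearest integer
R: 255 - (255-81)×(255-143)/255 = 255 - 19488/255 ≈ 255 - 76.424 = 178.576 → 179
G: 255 - (255-66)×(255-124)/255 = 255 - 24759/255 ≈ 255 - 97.094 = 157.906 → 158
B: 255 - (255-41)×(255-61)/255 = 255 - 41516/255 ≈ 255 - 162.808 = 92.192 → 92
= RGB(179, 158, 92)


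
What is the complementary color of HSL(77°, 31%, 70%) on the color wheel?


Complement = opposite side of color wheel = hue + 180°
H' = (77 + 180) mod 360 = 257°
S and L unchanged.
= HSL(257°, 31%, 70%)


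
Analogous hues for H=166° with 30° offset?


Base hue: 166°
Left analog: (166 - 30) mod 360 = 136°
Right analog: (166 + 30) mod 360 = 196°
Analogous hues = 136° and 196°


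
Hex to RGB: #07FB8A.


07 → 7 (R)
FB → 251 (G)
8A → 138 (B)
= RGB(7, 251, 138)


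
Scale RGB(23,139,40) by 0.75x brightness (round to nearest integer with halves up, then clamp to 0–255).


Multiply each channel by 0.75, round half up, clamp to [0, 255]
R: 23×0.75 = 17.25 → round → 17
G: 139×0.75 = 104.25 → round → 104
B: 40×0.75 = 30
= RGB(17, 104, 30)
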